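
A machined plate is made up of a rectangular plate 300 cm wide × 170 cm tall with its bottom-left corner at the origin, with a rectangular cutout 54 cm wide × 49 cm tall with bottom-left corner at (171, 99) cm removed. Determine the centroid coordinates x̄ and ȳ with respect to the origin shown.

plate: A = 300 × 170 = 51000.00, centroid at (150.00, 85.00).
hole: A = −(54 × 49) = -2646.00, centroid at (198.00, 123.50).
ΣA = 48354.00 cm²
ΣAx̄ = (51000.00)(150.00) + (-2646.00)(198.00) = 7126092.00 cm³
ΣAȳ = (51000.00)(85.00) + (-2646.00)(123.50) = 4008219.00 cm³
x̄ = 7126092.00 / 48354.00 = 147.37 cm
ȳ = 4008219.00 / 48354.00 = 82.89 cm

x̄ = 147.37 cm, ȳ = 82.89 cm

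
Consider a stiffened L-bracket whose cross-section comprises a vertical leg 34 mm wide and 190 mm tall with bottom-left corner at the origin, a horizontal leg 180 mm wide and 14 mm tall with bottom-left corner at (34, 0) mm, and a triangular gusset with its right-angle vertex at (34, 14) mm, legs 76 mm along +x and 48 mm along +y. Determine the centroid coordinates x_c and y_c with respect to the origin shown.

vertical leg: A = 34 × 190 = 6460.00, centroid at (17.00, 95.00).
horizontal leg: A = 180 × 14 = 2520.00, centroid at (124.00, 7.00).
gusset: A = ½·76·48 = 1824.00, centroid at (59.33, 30.00).
ΣA = 10804.00 mm²
ΣAx_c = (6460.00)(17.00) + (2520.00)(124.00) + (1824.00)(59.33) = 530524.00 mm³
ΣAy_c = (6460.00)(95.00) + (2520.00)(7.00) + (1824.00)(30.00) = 686060.00 mm³
x_c = 530524.00 / 10804.00 = 49.10 mm
y_c = 686060.00 / 10804.00 = 63.50 mm

x_c = 49.10 mm, y_c = 63.50 mm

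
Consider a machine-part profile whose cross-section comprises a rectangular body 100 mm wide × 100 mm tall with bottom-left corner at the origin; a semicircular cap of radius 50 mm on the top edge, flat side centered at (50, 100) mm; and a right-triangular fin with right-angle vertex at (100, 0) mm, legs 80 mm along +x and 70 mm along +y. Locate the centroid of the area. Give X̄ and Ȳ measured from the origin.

X̄ = 62.83 mm, Ȳ = 62.26 mm

rectangular body: A = 100 × 100 = 10000.00, centroid at (50.00, 50.00).
semicircular top: A = ½π·50² = 3926.99, centroid at (50.00, 121.22).
triangular fin: A = ½·80·70 = 2800.00, centroid at (126.67, 23.33).
ΣA = 16726.99 mm²
ΣAX̄ = (10000.00)(50.00) + (3926.99)(50.00) + (2800.00)(126.67) = 1051016.21 mm³
ΣAȲ = (10000.00)(50.00) + (3926.99)(121.22) + (2800.00)(23.33) = 1041365.75 mm³
X̄ = 1051016.21 / 16726.99 = 62.83 mm
Ȳ = 1041365.75 / 16726.99 = 62.26 mm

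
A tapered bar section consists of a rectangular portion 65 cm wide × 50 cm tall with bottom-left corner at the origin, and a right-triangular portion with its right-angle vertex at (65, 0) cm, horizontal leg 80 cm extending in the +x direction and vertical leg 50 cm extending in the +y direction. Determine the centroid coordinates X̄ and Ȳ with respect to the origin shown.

X̄ = 55.04 cm, Ȳ = 21.83 cm

Part | A | x̄ᵢ | ȳᵢ | A·x̄ᵢ | A·ȳᵢ
rectangular portion | 3250.00 | 32.50 | 25.00 | 105625.00 | 81250.00
triangular portion | 2000.00 | 91.67 | 16.67 | 183333.33 | 33333.33
Σ | 5250.00 |  |  | 288958.33 | 114583.33
X̄ = 288958.33 / 5250.00 = 55.04 cm
Ȳ = 114583.33 / 5250.00 = 21.83 cm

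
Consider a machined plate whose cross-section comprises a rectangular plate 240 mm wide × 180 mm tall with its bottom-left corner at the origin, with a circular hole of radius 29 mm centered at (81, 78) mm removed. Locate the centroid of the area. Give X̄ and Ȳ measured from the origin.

X̄ = 122.54 mm, Ȳ = 90.78 mm

plate: A = 240 × 180 = 43200.00, centroid at (120.00, 90.00).
hole: A = −π·29² = -2642.08, centroid at (81.00, 78.00).
ΣA = 40557.92 mm², ΣAX̄ = 4969991.57 mm³, ΣAȲ = 3681917.81 mm³.
X̄ = 4969991.57/40557.92 = 122.54 mm; Ȳ = 3681917.81/40557.92 = 90.78 mm.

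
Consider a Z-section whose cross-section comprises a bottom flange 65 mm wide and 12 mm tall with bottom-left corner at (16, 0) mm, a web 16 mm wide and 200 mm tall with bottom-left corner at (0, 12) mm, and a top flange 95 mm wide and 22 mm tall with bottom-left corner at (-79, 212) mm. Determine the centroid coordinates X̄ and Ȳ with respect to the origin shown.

Part | A | x̄ᵢ | ȳᵢ | A·x̄ᵢ | A·ȳᵢ
bottom flange | 780.00 | 48.50 | 6.00 | 37830.00 | 4680.00
web | 3200.00 | 8.00 | 112.00 | 25600.00 | 358400.00
top flange | 2090.00 | -31.50 | 223.00 | -65835.00 | 466070.00
Σ | 6070.00 |  |  | -2405.00 | 829150.00
X̄ = -2405.00 / 6070.00 = -0.40 mm
Ȳ = 829150.00 / 6070.00 = 136.60 mm

X̄ = -0.40 mm, Ȳ = 136.60 mm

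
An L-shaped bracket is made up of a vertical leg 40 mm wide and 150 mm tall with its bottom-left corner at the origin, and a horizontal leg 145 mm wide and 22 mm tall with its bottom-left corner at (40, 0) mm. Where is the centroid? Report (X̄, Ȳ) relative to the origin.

X̄ = 52.11 mm, Ȳ = 52.78 mm

vertical leg: A = 40 × 150 = 6000.00, centroid at (20.00, 75.00).
horizontal leg: A = 145 × 22 = 3190.00, centroid at (112.50, 11.00).
ΣA = 9190.00 mm², ΣAX̄ = 478875.00 mm³, ΣAȲ = 485090.00 mm³.
X̄ = 478875.00/9190.00 = 52.11 mm; Ȳ = 485090.00/9190.00 = 52.78 mm.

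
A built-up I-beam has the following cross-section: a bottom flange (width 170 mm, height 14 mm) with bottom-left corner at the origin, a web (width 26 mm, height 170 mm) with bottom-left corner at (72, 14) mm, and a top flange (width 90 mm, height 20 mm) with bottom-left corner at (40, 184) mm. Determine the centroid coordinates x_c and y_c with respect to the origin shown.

bottom flange: A = 170 × 14 = 2380.00, centroid at (85.00, 7.00).
web: A = 26 × 170 = 4420.00, centroid at (85.00, 99.00).
top flange: A = 90 × 20 = 1800.00, centroid at (85.00, 194.00).
ΣA = 8600.00 mm², ΣAx_c = 731000.00 mm³, ΣAy_c = 803440.00 mm³.
x_c = 731000.00/8600.00 = 85.00 mm; y_c = 803440.00/8600.00 = 93.42 mm.

x_c = 85.00 mm, y_c = 93.42 mm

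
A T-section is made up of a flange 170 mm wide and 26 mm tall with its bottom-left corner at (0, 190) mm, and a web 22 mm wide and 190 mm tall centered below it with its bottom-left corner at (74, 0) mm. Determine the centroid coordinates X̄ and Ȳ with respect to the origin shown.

web: A = 22 × 190 = 4180.00, centroid at (85.00, 95.00).
flange: A = 170 × 26 = 4420.00, centroid at (85.00, 203.00).
ΣA = 8600.00 mm²
ΣAX̄ = (4180.00)(85.00) + (4420.00)(85.00) = 731000.00 mm³
ΣAȲ = (4180.00)(95.00) + (4420.00)(203.00) = 1294360.00 mm³
X̄ = 731000.00 / 8600.00 = 85.00 mm
Ȳ = 1294360.00 / 8600.00 = 150.51 mm

X̄ = 85.00 mm, Ȳ = 150.51 mm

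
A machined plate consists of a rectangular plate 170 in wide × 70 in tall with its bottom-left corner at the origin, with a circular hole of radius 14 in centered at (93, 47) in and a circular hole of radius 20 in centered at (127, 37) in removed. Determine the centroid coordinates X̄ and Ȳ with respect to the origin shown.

plate: A = 170 × 70 = 11900.00, centroid at (85.00, 35.00).
hole 1: A = −π·14² = -615.75, centroid at (93.00, 47.00).
hole 2: A = −π·20² = -1256.64, centroid at (127.00, 37.00).
ΣA = 10027.61 in², ΣAX̄ = 794642.14 in³, ΣAȲ = 341064.08 in³.
X̄ = 794642.14/10027.61 = 79.25 in; Ȳ = 341064.08/10027.61 = 34.01 in.

X̄ = 79.25 in, Ȳ = 34.01 in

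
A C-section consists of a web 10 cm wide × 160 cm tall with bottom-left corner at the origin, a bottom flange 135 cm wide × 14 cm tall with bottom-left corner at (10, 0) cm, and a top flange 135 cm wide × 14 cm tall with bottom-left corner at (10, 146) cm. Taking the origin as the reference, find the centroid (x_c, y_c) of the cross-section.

x_c = 55.94 cm, y_c = 80.00 cm

Part | A | x̄ᵢ | ȳᵢ | A·x̄ᵢ | A·ȳᵢ
web | 1600.00 | 5.00 | 80.00 | 8000.00 | 128000.00
bottom flange | 1890.00 | 77.50 | 7.00 | 146475.00 | 13230.00
top flange | 1890.00 | 77.50 | 153.00 | 146475.00 | 289170.00
Σ | 5380.00 |  |  | 300950.00 | 430400.00
x_c = 300950.00 / 5380.00 = 55.94 cm
y_c = 430400.00 / 5380.00 = 80.00 cm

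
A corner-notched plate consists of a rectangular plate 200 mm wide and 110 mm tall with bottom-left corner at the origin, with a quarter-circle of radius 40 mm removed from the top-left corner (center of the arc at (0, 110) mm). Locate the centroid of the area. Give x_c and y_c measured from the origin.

x_c = 105.03 mm, y_c = 52.70 mm

Part | A | x̄ᵢ | ȳᵢ | A·x̄ᵢ | A·ȳᵢ
plate | 22000.00 | 100.00 | 55.00 | 2200000.00 | 1210000.00
removed quarter-circle | -1256.64 | 16.98 | 93.02 | -21333.33 | -116896.74
Σ | 20743.36 |  |  | 2178666.67 | 1093103.26
x_c = 2178666.67 / 20743.36 = 105.03 mm
y_c = 1093103.26 / 20743.36 = 52.70 mm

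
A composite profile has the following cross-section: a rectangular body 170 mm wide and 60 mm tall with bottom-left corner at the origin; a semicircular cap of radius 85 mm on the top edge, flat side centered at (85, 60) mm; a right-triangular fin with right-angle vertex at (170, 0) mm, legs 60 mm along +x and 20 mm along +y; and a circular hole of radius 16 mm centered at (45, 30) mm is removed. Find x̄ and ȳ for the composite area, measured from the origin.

rectangular body: A = 170 × 60 = 10200.00, centroid at (85.00, 30.00).
semicircular top: A = ½π·85² = 11349.00, centroid at (85.00, 96.08).
triangular fin: A = ½·60·20 = 600.00, centroid at (190.00, 6.67).
hole: A = −π·16² = -804.25, centroid at (45.00, 30.00).
ΣA = 21344.76 mm²
ΣAx̄ = (10200.00)(85.00) + (11349.00)(85.00) + (600.00)(190.00) + (-804.25)(45.00) = 1909474.15 mm³
ΣAȳ = (10200.00)(30.00) + (11349.00)(96.08) + (600.00)(6.67) + (-804.25)(30.00) = 1376229.44 mm³
x̄ = 1909474.15 / 21344.76 = 89.46 mm
ȳ = 1376229.44 / 21344.76 = 64.48 mm

x̄ = 89.46 mm, ȳ = 64.48 mm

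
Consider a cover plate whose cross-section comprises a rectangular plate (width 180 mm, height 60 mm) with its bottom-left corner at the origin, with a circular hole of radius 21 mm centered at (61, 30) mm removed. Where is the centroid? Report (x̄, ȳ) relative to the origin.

plate: A = 180 × 60 = 10800.00, centroid at (90.00, 30.00).
hole: A = −π·21² = -1385.44, centroid at (61.00, 30.00).
ΣA = 9414.56 mm²
ΣAx̄ = (10800.00)(90.00) + (-1385.44)(61.00) = 887488.02 mm³
ΣAȳ = (10800.00)(30.00) + (-1385.44)(30.00) = 282436.73 mm³
x̄ = 887488.02 / 9414.56 = 94.27 mm
ȳ = 282436.73 / 9414.56 = 30.00 mm

x̄ = 94.27 mm, ȳ = 30.00 mm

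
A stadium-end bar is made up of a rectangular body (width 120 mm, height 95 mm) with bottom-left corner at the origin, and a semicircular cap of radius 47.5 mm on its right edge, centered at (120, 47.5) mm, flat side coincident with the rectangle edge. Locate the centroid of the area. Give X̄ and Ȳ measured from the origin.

X̄ = 79.01 mm, Ȳ = 47.50 mm

Part | A | x̄ᵢ | ȳᵢ | A·x̄ᵢ | A·ȳᵢ
rectangular body | 11400.00 | 60.00 | 47.50 | 684000.00 | 541500.00
semicircular end | 3544.11 | 140.16 | 47.50 | 496741.02 | 168345.19
Σ | 14944.11 |  |  | 1180741.02 | 709845.19
X̄ = 1180741.02 / 14944.11 = 79.01 mm
Ȳ = 709845.19 / 14944.11 = 47.50 mm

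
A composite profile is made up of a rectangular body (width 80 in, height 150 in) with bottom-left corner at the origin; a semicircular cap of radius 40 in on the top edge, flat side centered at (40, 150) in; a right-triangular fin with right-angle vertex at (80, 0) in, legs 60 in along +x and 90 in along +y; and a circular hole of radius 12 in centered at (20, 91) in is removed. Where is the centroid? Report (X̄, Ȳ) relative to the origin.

X̄ = 50.21 in, Ȳ = 81.11 in

rectangular body: A = 80 × 150 = 12000.00, centroid at (40.00, 75.00).
semicircular top: A = ½π·40² = 2513.27, centroid at (40.00, 166.98).
triangular fin: A = ½·60·90 = 2700.00, centroid at (100.00, 30.00).
hole: A = −π·12² = -452.39, centroid at (20.00, 91.00).
ΣA = 16760.88 in²
ΣAX̄ = (12000.00)(40.00) + (2513.27)(40.00) + (2700.00)(100.00) + (-452.39)(20.00) = 841483.18 in³
ΣAȲ = (12000.00)(75.00) + (2513.27)(166.98) + (2700.00)(30.00) + (-452.39)(91.00) = 1359490.35 in³
X̄ = 841483.18 / 16760.88 = 50.21 in
Ȳ = 1359490.35 / 16760.88 = 81.11 in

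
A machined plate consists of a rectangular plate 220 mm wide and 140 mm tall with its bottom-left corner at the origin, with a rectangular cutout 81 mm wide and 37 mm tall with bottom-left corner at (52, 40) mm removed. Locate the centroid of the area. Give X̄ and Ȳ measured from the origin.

plate: A = 220 × 140 = 30800.00, centroid at (110.00, 70.00).
hole: A = −(81 × 37) = -2997.00, centroid at (92.50, 58.50).
ΣA = 27803.00 mm², ΣAX̄ = 3110777.50 mm³, ΣAȲ = 1980675.50 mm³.
X̄ = 3110777.50/27803.00 = 111.89 mm; Ȳ = 1980675.50/27803.00 = 71.24 mm.

X̄ = 111.89 mm, Ȳ = 71.24 mm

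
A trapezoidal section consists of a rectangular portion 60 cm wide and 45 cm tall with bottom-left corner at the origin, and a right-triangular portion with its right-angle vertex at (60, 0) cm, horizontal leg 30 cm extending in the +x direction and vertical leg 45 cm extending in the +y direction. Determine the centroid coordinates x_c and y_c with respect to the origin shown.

rectangular portion: A = 60 × 45 = 2700.00, centroid at (30.00, 22.50).
triangular portion: A = ½·30·45 = 675.00, centroid at (70.00, 15.00).
ΣA = 3375.00 cm²
ΣAx_c = (2700.00)(30.00) + (675.00)(70.00) = 128250.00 cm³
ΣAy_c = (2700.00)(22.50) + (675.00)(15.00) = 70875.00 cm³
x_c = 128250.00 / 3375.00 = 38.00 cm
y_c = 70875.00 / 3375.00 = 21.00 cm

x_c = 38.00 cm, y_c = 21.00 cm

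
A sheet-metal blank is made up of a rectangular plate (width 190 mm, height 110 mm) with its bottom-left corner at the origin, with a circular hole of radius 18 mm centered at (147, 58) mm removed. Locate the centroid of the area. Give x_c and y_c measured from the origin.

x_c = 92.34 mm, y_c = 54.85 mm

plate: A = 190 × 110 = 20900.00, centroid at (95.00, 55.00).
hole: A = −π·18² = -1017.88, centroid at (147.00, 58.00).
ΣA = 19882.12 mm², ΣAx_c = 1835872.23 mm³, ΣAy_c = 1090463.19 mm³.
x_c = 1835872.23/19882.12 = 92.34 mm; y_c = 1090463.19/19882.12 = 54.85 mm.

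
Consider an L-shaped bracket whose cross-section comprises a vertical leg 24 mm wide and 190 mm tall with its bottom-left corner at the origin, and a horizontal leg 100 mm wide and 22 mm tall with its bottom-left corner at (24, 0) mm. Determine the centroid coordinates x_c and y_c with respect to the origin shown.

Part | A | x̄ᵢ | ȳᵢ | A·x̄ᵢ | A·ȳᵢ
vertical leg | 4560.00 | 12.00 | 95.00 | 54720.00 | 433200.00
horizontal leg | 2200.00 | 74.00 | 11.00 | 162800.00 | 24200.00
Σ | 6760.00 |  |  | 217520.00 | 457400.00
x_c = 217520.00 / 6760.00 = 32.18 mm
y_c = 457400.00 / 6760.00 = 67.66 mm

x_c = 32.18 mm, y_c = 67.66 mm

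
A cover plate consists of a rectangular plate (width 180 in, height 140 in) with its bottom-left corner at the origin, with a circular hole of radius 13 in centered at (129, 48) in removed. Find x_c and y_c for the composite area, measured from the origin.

x_c = 89.16 in, y_c = 70.47 in

Part | A | x̄ᵢ | ȳᵢ | A·x̄ᵢ | A·ȳᵢ
plate | 25200.00 | 90.00 | 70.00 | 2268000.00 | 1764000.00
hole | -530.93 | 129.00 | 48.00 | -68489.86 | -25484.60
Σ | 24669.07 |  |  | 2199510.14 | 1738515.40
x_c = 2199510.14 / 24669.07 = 89.16 in
y_c = 1738515.40 / 24669.07 = 70.47 in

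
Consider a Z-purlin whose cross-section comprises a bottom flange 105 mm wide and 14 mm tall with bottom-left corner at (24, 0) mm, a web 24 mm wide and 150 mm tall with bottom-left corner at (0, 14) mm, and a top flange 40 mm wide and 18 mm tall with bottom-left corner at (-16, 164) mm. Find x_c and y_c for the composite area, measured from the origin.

x_c = 27.38 mm, y_c = 78.63 mm

bottom flange: A = 105 × 14 = 1470.00, centroid at (76.50, 7.00).
web: A = 24 × 150 = 3600.00, centroid at (12.00, 89.00).
top flange: A = 40 × 18 = 720.00, centroid at (4.00, 173.00).
ΣA = 5790.00 mm², ΣAx_c = 158535.00 mm³, ΣAy_c = 455250.00 mm³.
x_c = 158535.00/5790.00 = 27.38 mm; y_c = 455250.00/5790.00 = 78.63 mm.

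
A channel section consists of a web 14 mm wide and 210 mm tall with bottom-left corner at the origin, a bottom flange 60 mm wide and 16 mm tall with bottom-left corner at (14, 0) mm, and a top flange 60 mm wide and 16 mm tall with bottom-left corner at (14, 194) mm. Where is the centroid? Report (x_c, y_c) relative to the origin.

x_c = 21.62 mm, y_c = 105.00 mm

web: A = 14 × 210 = 2940.00, centroid at (7.00, 105.00).
bottom flange: A = 60 × 16 = 960.00, centroid at (44.00, 8.00).
top flange: A = 60 × 16 = 960.00, centroid at (44.00, 202.00).
ΣA = 4860.00 mm²
ΣAx_c = (2940.00)(7.00) + (960.00)(44.00) + (960.00)(44.00) = 105060.00 mm³
ΣAy_c = (2940.00)(105.00) + (960.00)(8.00) + (960.00)(202.00) = 510300.00 mm³
x_c = 105060.00 / 4860.00 = 21.62 mm
y_c = 510300.00 / 4860.00 = 105.00 mm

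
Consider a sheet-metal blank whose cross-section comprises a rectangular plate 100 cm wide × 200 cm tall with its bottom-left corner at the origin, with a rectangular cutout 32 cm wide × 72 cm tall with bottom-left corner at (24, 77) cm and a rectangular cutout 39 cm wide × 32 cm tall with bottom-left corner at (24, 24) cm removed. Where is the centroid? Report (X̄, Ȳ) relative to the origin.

Part | A | x̄ᵢ | ȳᵢ | A·x̄ᵢ | A·ȳᵢ
plate | 20000.00 | 50.00 | 100.00 | 1000000.00 | 2000000.00
hole 1 | -2304.00 | 40.00 | 113.00 | -92160.00 | -260352.00
hole 2 | -1248.00 | 43.50 | 40.00 | -54288.00 | -49920.00
Σ | 16448.00 |  |  | 853552.00 | 1689728.00
X̄ = 853552.00 / 16448.00 = 51.89 cm
Ȳ = 1689728.00 / 16448.00 = 102.73 cm

X̄ = 51.89 cm, Ȳ = 102.73 cm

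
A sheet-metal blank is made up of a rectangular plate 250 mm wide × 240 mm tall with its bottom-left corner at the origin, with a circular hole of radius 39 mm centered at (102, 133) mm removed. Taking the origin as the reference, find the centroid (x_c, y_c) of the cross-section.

x_c = 126.99 mm, y_c = 118.88 mm

plate: A = 250 × 240 = 60000.00, centroid at (125.00, 120.00).
hole: A = −π·39² = -4778.36, centroid at (102.00, 133.00).
ΣA = 55221.64 mm²
ΣAx_c = (60000.00)(125.00) + (-4778.36)(102.00) = 7012607.03 mm³
ΣAy_c = (60000.00)(120.00) + (-4778.36)(133.00) = 6564477.80 mm³
x_c = 7012607.03 / 55221.64 = 126.99 mm
y_c = 6564477.80 / 55221.64 = 118.88 mm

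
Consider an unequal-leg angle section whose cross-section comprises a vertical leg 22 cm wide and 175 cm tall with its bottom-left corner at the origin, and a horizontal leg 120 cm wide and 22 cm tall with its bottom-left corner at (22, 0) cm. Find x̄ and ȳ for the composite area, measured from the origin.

vertical leg: A = 22 × 175 = 3850.00, centroid at (11.00, 87.50).
horizontal leg: A = 120 × 22 = 2640.00, centroid at (82.00, 11.00).
ΣA = 6490.00 cm², ΣAx̄ = 258830.00 cm³, ΣAȳ = 365915.00 cm³.
x̄ = 258830.00/6490.00 = 39.88 cm; ȳ = 365915.00/6490.00 = 56.38 cm.

x̄ = 39.88 cm, ȳ = 56.38 cm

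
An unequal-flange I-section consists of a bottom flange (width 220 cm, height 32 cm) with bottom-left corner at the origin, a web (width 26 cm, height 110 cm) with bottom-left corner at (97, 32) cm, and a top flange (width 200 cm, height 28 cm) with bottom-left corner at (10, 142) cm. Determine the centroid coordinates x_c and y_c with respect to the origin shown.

bottom flange: A = 220 × 32 = 7040.00, centroid at (110.00, 16.00).
web: A = 26 × 110 = 2860.00, centroid at (110.00, 87.00).
top flange: A = 200 × 28 = 5600.00, centroid at (110.00, 156.00).
ΣA = 15500.00 cm²
ΣAx_c = (7040.00)(110.00) + (2860.00)(110.00) + (5600.00)(110.00) = 1705000.00 cm³
ΣAy_c = (7040.00)(16.00) + (2860.00)(87.00) + (5600.00)(156.00) = 1235060.00 cm³
x_c = 1705000.00 / 15500.00 = 110.00 cm
y_c = 1235060.00 / 15500.00 = 79.68 cm

x_c = 110.00 cm, y_c = 79.68 cm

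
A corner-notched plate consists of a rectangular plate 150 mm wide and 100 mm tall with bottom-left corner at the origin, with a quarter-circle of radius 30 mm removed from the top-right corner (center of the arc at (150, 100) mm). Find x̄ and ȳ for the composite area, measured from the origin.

x̄ = 71.92 mm, ȳ = 48.16 mm

Part | A | x̄ᵢ | ȳᵢ | A·x̄ᵢ | A·ȳᵢ
plate | 15000.00 | 75.00 | 50.00 | 1125000.00 | 750000.00
removed quarter-circle | -706.86 | 137.27 | 87.27 | -97028.75 | -61685.83
Σ | 14293.14 |  |  | 1027971.25 | 688314.17
x̄ = 1027971.25 / 14293.14 = 71.92 mm
ȳ = 688314.17 / 14293.14 = 48.16 mm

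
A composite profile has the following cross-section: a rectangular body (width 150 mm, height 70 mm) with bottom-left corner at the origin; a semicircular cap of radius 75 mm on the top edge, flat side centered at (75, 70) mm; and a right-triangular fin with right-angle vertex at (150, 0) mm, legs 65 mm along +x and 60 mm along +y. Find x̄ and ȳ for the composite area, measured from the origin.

x̄ = 83.86 mm, ȳ = 61.37 mm

rectangular body: A = 150 × 70 = 10500.00, centroid at (75.00, 35.00).
semicircular top: A = ½π·75² = 8835.73, centroid at (75.00, 101.83).
triangular fin: A = ½·65·60 = 1950.00, centroid at (171.67, 20.00).
ΣA = 21285.73 mm², ΣAx̄ = 1784929.70 mm³, ΣAȳ = 1306251.05 mm³.
x̄ = 1784929.70/21285.73 = 83.86 mm; ȳ = 1306251.05/21285.73 = 61.37 mm.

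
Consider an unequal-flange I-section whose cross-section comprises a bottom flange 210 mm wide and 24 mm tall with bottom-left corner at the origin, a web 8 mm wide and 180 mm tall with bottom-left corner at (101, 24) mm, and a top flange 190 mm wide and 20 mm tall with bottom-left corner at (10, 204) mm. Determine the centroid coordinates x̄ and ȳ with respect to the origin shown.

x̄ = 105.00 mm, ȳ = 100.96 mm

bottom flange: A = 210 × 24 = 5040.00, centroid at (105.00, 12.00).
web: A = 8 × 180 = 1440.00, centroid at (105.00, 114.00).
top flange: A = 190 × 20 = 3800.00, centroid at (105.00, 214.00).
ΣA = 10280.00 mm²
ΣAx̄ = (5040.00)(105.00) + (1440.00)(105.00) + (3800.00)(105.00) = 1079400.00 mm³
ΣAȳ = (5040.00)(12.00) + (1440.00)(114.00) + (3800.00)(214.00) = 1037840.00 mm³
x̄ = 1079400.00 / 10280.00 = 105.00 mm
ȳ = 1037840.00 / 10280.00 = 100.96 mm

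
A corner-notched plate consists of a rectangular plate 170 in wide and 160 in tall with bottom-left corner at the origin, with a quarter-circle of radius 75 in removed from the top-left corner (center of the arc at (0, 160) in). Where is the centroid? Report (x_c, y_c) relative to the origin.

x_c = 95.31 in, y_c = 70.66 in

plate: A = 170 × 160 = 27200.00, centroid at (85.00, 80.00).
removed quarter-circle: A = −¼π·75² = -4417.86, centroid at (31.83, 128.17).
ΣA = 22782.14 in²
ΣAx_c = (27200.00)(85.00) + (-4417.86)(31.83) = 2171375.00 in³
ΣAy_c = (27200.00)(80.00) + (-4417.86)(128.17) = 1609766.65 in³
x_c = 2171375.00 / 22782.14 = 95.31 in
y_c = 1609766.65 / 22782.14 = 70.66 in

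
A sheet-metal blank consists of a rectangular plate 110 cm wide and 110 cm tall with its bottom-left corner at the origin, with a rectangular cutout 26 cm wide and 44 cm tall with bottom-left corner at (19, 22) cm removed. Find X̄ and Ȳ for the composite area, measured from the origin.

Part | A | x̄ᵢ | ȳᵢ | A·x̄ᵢ | A·ȳᵢ
plate | 12100.00 | 55.00 | 55.00 | 665500.00 | 665500.00
hole | -1144.00 | 32.00 | 44.00 | -36608.00 | -50336.00
Σ | 10956.00 |  |  | 628892.00 | 615164.00
X̄ = 628892.00 / 10956.00 = 57.40 cm
Ȳ = 615164.00 / 10956.00 = 56.15 cm

X̄ = 57.40 cm, Ȳ = 56.15 cm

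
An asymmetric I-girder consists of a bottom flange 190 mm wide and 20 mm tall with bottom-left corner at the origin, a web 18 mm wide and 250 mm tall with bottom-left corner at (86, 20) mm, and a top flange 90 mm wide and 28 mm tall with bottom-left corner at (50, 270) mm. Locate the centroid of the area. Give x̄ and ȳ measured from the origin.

Part | A | x̄ᵢ | ȳᵢ | A·x̄ᵢ | A·ȳᵢ
bottom flange | 3800.00 | 95.00 | 10.00 | 361000.00 | 38000.00
web | 4500.00 | 95.00 | 145.00 | 427500.00 | 652500.00
top flange | 2520.00 | 95.00 | 284.00 | 239400.00 | 715680.00
Σ | 10820.00 |  |  | 1027900.00 | 1406180.00
x̄ = 1027900.00 / 10820.00 = 95.00 mm
ȳ = 1406180.00 / 10820.00 = 129.96 mm

x̄ = 95.00 mm, ȳ = 129.96 mm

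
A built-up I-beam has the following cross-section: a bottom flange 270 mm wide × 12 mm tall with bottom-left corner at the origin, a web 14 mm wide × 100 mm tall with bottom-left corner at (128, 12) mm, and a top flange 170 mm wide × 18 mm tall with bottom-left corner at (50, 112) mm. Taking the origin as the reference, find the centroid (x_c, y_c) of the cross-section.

Part | A | x̄ᵢ | ȳᵢ | A·x̄ᵢ | A·ȳᵢ
bottom flange | 3240.00 | 135.00 | 6.00 | 437400.00 | 19440.00
web | 1400.00 | 135.00 | 62.00 | 189000.00 | 86800.00
top flange | 3060.00 | 135.00 | 121.00 | 413100.00 | 370260.00
Σ | 7700.00 |  |  | 1039500.00 | 476500.00
x_c = 1039500.00 / 7700.00 = 135.00 mm
y_c = 476500.00 / 7700.00 = 61.88 mm

x_c = 135.00 mm, y_c = 61.88 mm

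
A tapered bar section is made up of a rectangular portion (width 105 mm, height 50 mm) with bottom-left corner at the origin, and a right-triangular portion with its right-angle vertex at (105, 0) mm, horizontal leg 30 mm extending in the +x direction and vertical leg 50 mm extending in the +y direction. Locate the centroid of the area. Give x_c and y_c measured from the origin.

rectangular portion: A = 105 × 50 = 5250.00, centroid at (52.50, 25.00).
triangular portion: A = ½·30·50 = 750.00, centroid at (115.00, 16.67).
ΣA = 6000.00 mm², ΣAx_c = 361875.00 mm³, ΣAy_c = 143750.00 mm³.
x_c = 361875.00/6000.00 = 60.31 mm; y_c = 143750.00/6000.00 = 23.96 mm.

x_c = 60.31 mm, y_c = 23.96 mm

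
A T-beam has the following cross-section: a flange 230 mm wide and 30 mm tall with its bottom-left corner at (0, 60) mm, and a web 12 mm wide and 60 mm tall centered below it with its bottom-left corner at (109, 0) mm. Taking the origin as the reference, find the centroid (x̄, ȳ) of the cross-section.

x̄ = 115.00 mm, ȳ = 70.75 mm

Part | A | x̄ᵢ | ȳᵢ | A·x̄ᵢ | A·ȳᵢ
web | 720.00 | 115.00 | 30.00 | 82800.00 | 21600.00
flange | 6900.00 | 115.00 | 75.00 | 793500.00 | 517500.00
Σ | 7620.00 |  |  | 876300.00 | 539100.00
x̄ = 876300.00 / 7620.00 = 115.00 mm
ȳ = 539100.00 / 7620.00 = 70.75 mm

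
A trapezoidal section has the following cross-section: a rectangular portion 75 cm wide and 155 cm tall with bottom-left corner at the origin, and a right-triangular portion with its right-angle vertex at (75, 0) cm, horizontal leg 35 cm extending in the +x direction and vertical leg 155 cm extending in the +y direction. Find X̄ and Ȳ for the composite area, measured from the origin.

rectangular portion: A = 75 × 155 = 11625.00, centroid at (37.50, 77.50).
triangular portion: A = ½·35·155 = 2712.50, centroid at (86.67, 51.67).
ΣA = 14337.50 cm²
ΣAX̄ = (11625.00)(37.50) + (2712.50)(86.67) = 671020.83 cm³
ΣAȲ = (11625.00)(77.50) + (2712.50)(51.67) = 1041083.33 cm³
X̄ = 671020.83 / 14337.50 = 46.80 cm
Ȳ = 1041083.33 / 14337.50 = 72.61 cm

X̄ = 46.80 cm, Ȳ = 72.61 cm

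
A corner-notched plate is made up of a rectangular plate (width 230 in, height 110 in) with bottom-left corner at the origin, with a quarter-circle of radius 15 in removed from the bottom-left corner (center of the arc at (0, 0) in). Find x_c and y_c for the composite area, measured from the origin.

x_c = 115.76 in, y_c = 55.34 in

plate: A = 230 × 110 = 25300.00, centroid at (115.00, 55.00).
removed quarter-circle: A = −¼π·15² = -176.71, centroid at (6.37, 6.37).
ΣA = 25123.29 in², ΣAx_c = 2908375.00 in³, ΣAy_c = 1390375.00 in³.
x_c = 2908375.00/25123.29 = 115.76 in; y_c = 1390375.00/25123.29 = 55.34 in.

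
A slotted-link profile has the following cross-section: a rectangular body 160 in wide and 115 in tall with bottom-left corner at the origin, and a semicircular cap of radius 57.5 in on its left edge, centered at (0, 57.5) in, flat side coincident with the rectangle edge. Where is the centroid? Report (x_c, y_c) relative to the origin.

rectangular body: A = 160 × 115 = 18400.00, centroid at (80.00, 57.50).
semicircular end: A = ½π·57.5² = 5193.45, centroid at (-24.40, 57.50).
ΣA = 23593.45 in², ΣAx_c = 1345260.42 in³, ΣAy_c = 1356623.11 in³.
x_c = 1345260.42/23593.45 = 57.02 in; y_c = 1356623.11/23593.45 = 57.50 in.

x_c = 57.02 in, y_c = 57.50 in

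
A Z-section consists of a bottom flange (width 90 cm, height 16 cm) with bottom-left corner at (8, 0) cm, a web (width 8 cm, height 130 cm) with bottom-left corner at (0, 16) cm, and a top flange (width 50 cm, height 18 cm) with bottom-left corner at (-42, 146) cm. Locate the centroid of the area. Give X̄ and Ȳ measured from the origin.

X̄ = 19.28 cm, Ȳ = 69.60 cm

bottom flange: A = 90 × 16 = 1440.00, centroid at (53.00, 8.00).
web: A = 8 × 130 = 1040.00, centroid at (4.00, 81.00).
top flange: A = 50 × 18 = 900.00, centroid at (-17.00, 155.00).
ΣA = 3380.00 cm²
ΣAX̄ = (1440.00)(53.00) + (1040.00)(4.00) + (900.00)(-17.00) = 65180.00 cm³
ΣAȲ = (1440.00)(8.00) + (1040.00)(81.00) + (900.00)(155.00) = 235260.00 cm³
X̄ = 65180.00 / 3380.00 = 19.28 cm
Ȳ = 235260.00 / 3380.00 = 69.60 cm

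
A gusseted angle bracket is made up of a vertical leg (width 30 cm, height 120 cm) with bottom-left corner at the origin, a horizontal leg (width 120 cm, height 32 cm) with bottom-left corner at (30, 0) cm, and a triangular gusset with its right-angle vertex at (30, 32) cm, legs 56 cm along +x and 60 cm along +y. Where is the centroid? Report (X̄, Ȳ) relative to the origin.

Part | A | x̄ᵢ | ȳᵢ | A·x̄ᵢ | A·ȳᵢ
vertical leg | 3600.00 | 15.00 | 60.00 | 54000.00 | 216000.00
horizontal leg | 3840.00 | 90.00 | 16.00 | 345600.00 | 61440.00
gusset | 1680.00 | 48.67 | 52.00 | 81760.00 | 87360.00
Σ | 9120.00 |  |  | 481360.00 | 364800.00
X̄ = 481360.00 / 9120.00 = 52.78 cm
Ȳ = 364800.00 / 9120.00 = 40.00 cm

X̄ = 52.78 cm, Ȳ = 40.00 cm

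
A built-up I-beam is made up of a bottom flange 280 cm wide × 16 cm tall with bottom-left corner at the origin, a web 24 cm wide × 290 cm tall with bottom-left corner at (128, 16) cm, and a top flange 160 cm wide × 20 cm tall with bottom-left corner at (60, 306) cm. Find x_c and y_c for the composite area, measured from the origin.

Part | A | x̄ᵢ | ȳᵢ | A·x̄ᵢ | A·ȳᵢ
bottom flange | 4480.00 | 140.00 | 8.00 | 627200.00 | 35840.00
web | 6960.00 | 140.00 | 161.00 | 974400.00 | 1120560.00
top flange | 3200.00 | 140.00 | 316.00 | 448000.00 | 1011200.00
Σ | 14640.00 |  |  | 2049600.00 | 2167600.00
x_c = 2049600.00 / 14640.00 = 140.00 cm
y_c = 2167600.00 / 14640.00 = 148.06 cm

x_c = 140.00 cm, y_c = 148.06 cm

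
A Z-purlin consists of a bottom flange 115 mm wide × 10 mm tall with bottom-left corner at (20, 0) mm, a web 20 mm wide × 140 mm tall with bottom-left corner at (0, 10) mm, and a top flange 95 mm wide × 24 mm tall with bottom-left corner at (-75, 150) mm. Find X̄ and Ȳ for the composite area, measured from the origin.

X̄ = 8.74 mm, Ȳ = 96.17 mm

bottom flange: A = 115 × 10 = 1150.00, centroid at (77.50, 5.00).
web: A = 20 × 140 = 2800.00, centroid at (10.00, 80.00).
top flange: A = 95 × 24 = 2280.00, centroid at (-27.50, 162.00).
ΣA = 6230.00 mm²
ΣAX̄ = (1150.00)(77.50) + (2800.00)(10.00) + (2280.00)(-27.50) = 54425.00 mm³
ΣAȲ = (1150.00)(5.00) + (2800.00)(80.00) + (2280.00)(162.00) = 599110.00 mm³
X̄ = 54425.00 / 6230.00 = 8.74 mm
Ȳ = 599110.00 / 6230.00 = 96.17 mm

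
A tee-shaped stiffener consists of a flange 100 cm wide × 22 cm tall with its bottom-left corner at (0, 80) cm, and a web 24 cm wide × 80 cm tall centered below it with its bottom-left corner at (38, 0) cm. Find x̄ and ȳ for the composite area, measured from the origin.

x̄ = 50.00 cm, ȳ = 67.23 cm

Part | A | x̄ᵢ | ȳᵢ | A·x̄ᵢ | A·ȳᵢ
web | 1920.00 | 50.00 | 40.00 | 96000.00 | 76800.00
flange | 2200.00 | 50.00 | 91.00 | 110000.00 | 200200.00
Σ | 4120.00 |  |  | 206000.00 | 277000.00
x̄ = 206000.00 / 4120.00 = 50.00 cm
ȳ = 277000.00 / 4120.00 = 67.23 cm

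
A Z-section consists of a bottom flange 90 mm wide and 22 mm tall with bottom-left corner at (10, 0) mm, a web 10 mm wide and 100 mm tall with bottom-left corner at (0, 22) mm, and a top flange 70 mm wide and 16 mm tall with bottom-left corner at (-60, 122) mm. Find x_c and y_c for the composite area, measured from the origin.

x_c = 20.95 mm, y_c = 58.39 mm

bottom flange: A = 90 × 22 = 1980.00, centroid at (55.00, 11.00).
web: A = 10 × 100 = 1000.00, centroid at (5.00, 72.00).
top flange: A = 70 × 16 = 1120.00, centroid at (-25.00, 130.00).
ΣA = 4100.00 mm², ΣAx_c = 85900.00 mm³, ΣAy_c = 239380.00 mm³.
x_c = 85900.00/4100.00 = 20.95 mm; y_c = 239380.00/4100.00 = 58.39 mm.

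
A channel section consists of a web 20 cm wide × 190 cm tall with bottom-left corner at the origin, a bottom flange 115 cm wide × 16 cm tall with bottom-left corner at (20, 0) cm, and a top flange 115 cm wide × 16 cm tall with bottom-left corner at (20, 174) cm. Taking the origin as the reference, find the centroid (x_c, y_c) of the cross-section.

x_c = 43.21 cm, y_c = 95.00 cm

Part | A | x̄ᵢ | ȳᵢ | A·x̄ᵢ | A·ȳᵢ
web | 3800.00 | 10.00 | 95.00 | 38000.00 | 361000.00
bottom flange | 1840.00 | 77.50 | 8.00 | 142600.00 | 14720.00
top flange | 1840.00 | 77.50 | 182.00 | 142600.00 | 334880.00
Σ | 7480.00 |  |  | 323200.00 | 710600.00
x_c = 323200.00 / 7480.00 = 43.21 cm
y_c = 710600.00 / 7480.00 = 95.00 cm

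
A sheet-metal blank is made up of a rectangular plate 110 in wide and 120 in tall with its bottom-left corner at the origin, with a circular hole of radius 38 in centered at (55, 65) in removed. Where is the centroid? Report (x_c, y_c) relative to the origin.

x_c = 55.00 in, y_c = 57.38 in

Part | A | x̄ᵢ | ȳᵢ | A·x̄ᵢ | A·ȳᵢ
plate | 13200.00 | 55.00 | 60.00 | 726000.00 | 792000.00
hole | -4536.46 | 55.00 | 65.00 | -249505.29 | -294869.89
Σ | 8663.54 |  |  | 476494.71 | 497130.11
x_c = 476494.71 / 8663.54 = 55.00 in
y_c = 497130.11 / 8663.54 = 57.38 in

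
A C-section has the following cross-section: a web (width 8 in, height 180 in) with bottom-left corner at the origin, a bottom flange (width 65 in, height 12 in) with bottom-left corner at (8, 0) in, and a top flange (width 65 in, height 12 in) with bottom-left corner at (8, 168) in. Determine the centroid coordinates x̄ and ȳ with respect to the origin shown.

x̄ = 22.98 in, ȳ = 90.00 in

web: A = 8 × 180 = 1440.00, centroid at (4.00, 90.00).
bottom flange: A = 65 × 12 = 780.00, centroid at (40.50, 6.00).
top flange: A = 65 × 12 = 780.00, centroid at (40.50, 174.00).
ΣA = 3000.00 in²
ΣAx̄ = (1440.00)(4.00) + (780.00)(40.50) + (780.00)(40.50) = 68940.00 in³
ΣAȳ = (1440.00)(90.00) + (780.00)(6.00) + (780.00)(174.00) = 270000.00 in³
x̄ = 68940.00 / 3000.00 = 22.98 in
ȳ = 270000.00 / 3000.00 = 90.00 in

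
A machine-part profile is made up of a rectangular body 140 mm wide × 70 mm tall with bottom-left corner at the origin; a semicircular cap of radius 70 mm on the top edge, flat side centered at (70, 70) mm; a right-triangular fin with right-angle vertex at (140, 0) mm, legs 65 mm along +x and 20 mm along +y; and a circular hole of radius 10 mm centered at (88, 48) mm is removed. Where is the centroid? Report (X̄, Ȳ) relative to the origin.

X̄ = 73.02 mm, Ȳ = 61.67 mm

Part | A | x̄ᵢ | ȳᵢ | A·x̄ᵢ | A·ȳᵢ
rectangular body | 9800.00 | 70.00 | 35.00 | 686000.00 | 343000.00
semicircular top | 7696.90 | 70.00 | 99.71 | 538783.14 | 767449.81
triangular fin | 650.00 | 161.67 | 6.67 | 105083.33 | 4333.33
hole | -314.16 | 88.00 | 48.00 | -27646.02 | -15079.64
Σ | 17832.74 |  |  | 1302220.46 | 1099703.50
X̄ = 1302220.46 / 17832.74 = 73.02 mm
Ȳ = 1099703.50 / 17832.74 = 61.67 mm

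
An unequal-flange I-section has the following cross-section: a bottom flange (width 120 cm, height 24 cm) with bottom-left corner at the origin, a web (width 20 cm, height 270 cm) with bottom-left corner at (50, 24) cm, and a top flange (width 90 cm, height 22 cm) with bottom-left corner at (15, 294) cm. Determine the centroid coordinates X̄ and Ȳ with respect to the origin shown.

X̄ = 60.00 cm, Ȳ = 145.91 cm

bottom flange: A = 120 × 24 = 2880.00, centroid at (60.00, 12.00).
web: A = 20 × 270 = 5400.00, centroid at (60.00, 159.00).
top flange: A = 90 × 22 = 1980.00, centroid at (60.00, 305.00).
ΣA = 10260.00 cm²
ΣAX̄ = (2880.00)(60.00) + (5400.00)(60.00) + (1980.00)(60.00) = 615600.00 cm³
ΣAȲ = (2880.00)(12.00) + (5400.00)(159.00) + (1980.00)(305.00) = 1497060.00 cm³
X̄ = 615600.00 / 10260.00 = 60.00 cm
Ȳ = 1497060.00 / 10260.00 = 145.91 cm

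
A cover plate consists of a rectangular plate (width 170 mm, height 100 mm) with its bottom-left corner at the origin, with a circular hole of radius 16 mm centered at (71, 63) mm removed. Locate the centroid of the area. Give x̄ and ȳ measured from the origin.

Part | A | x̄ᵢ | ȳᵢ | A·x̄ᵢ | A·ȳᵢ
plate | 17000.00 | 85.00 | 50.00 | 1445000.00 | 850000.00
hole | -804.25 | 71.00 | 63.00 | -57101.59 | -50667.61
Σ | 16195.75 |  |  | 1387898.41 | 799332.39
x̄ = 1387898.41 / 16195.75 = 85.70 mm
ȳ = 799332.39 / 16195.75 = 49.35 mm

x̄ = 85.70 mm, ȳ = 49.35 mm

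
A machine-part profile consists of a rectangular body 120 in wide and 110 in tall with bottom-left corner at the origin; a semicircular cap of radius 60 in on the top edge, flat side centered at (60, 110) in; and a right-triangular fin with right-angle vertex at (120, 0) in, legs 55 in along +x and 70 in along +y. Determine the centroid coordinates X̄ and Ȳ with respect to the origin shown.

X̄ = 67.26 in, Ȳ = 73.96 in

rectangular body: A = 120 × 110 = 13200.00, centroid at (60.00, 55.00).
semicircular top: A = ½π·60² = 5654.87, centroid at (60.00, 135.46).
triangular fin: A = ½·55·70 = 1925.00, centroid at (138.33, 23.33).
ΣA = 20779.87 in²
ΣAX̄ = (13200.00)(60.00) + (5654.87)(60.00) + (1925.00)(138.33) = 1397583.67 in³
ΣAȲ = (13200.00)(55.00) + (5654.87)(135.46) + (1925.00)(23.33) = 1536952.01 in³
X̄ = 1397583.67 / 20779.87 = 67.26 in
Ȳ = 1536952.01 / 20779.87 = 73.96 in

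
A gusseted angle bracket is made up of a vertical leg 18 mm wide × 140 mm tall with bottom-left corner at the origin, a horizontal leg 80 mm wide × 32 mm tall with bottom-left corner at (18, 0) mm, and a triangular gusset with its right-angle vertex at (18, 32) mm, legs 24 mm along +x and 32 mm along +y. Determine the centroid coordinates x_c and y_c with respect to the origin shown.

Part | A | x̄ᵢ | ȳᵢ | A·x̄ᵢ | A·ȳᵢ
vertical leg | 2520.00 | 9.00 | 70.00 | 22680.00 | 176400.00
horizontal leg | 2560.00 | 58.00 | 16.00 | 148480.00 | 40960.00
gusset | 384.00 | 26.00 | 42.67 | 9984.00 | 16384.00
Σ | 5464.00 |  |  | 181144.00 | 233744.00
x_c = 181144.00 / 5464.00 = 33.15 mm
y_c = 233744.00 / 5464.00 = 42.78 mm

x_c = 33.15 mm, y_c = 42.78 mm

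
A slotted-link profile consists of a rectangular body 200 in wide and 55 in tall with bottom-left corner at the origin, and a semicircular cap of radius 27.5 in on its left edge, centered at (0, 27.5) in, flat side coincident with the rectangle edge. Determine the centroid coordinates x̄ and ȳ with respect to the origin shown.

Part | A | x̄ᵢ | ȳᵢ | A·x̄ᵢ | A·ȳᵢ
rectangular body | 11000.00 | 100.00 | 27.50 | 1100000.00 | 302500.00
semicircular end | 1187.91 | -11.67 | 27.50 | -13864.58 | 32667.65
Σ | 12187.91 |  |  | 1086135.42 | 335167.65
x̄ = 1086135.42 / 12187.91 = 89.12 in
ȳ = 335167.65 / 12187.91 = 27.50 in

x̄ = 89.12 in, ȳ = 27.50 in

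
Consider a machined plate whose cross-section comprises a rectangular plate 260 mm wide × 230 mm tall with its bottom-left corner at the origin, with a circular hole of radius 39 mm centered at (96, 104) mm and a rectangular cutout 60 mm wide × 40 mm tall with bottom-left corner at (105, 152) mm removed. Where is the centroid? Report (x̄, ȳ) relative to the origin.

plate: A = 260 × 230 = 59800.00, centroid at (130.00, 115.00).
hole 1: A = −π·39² = -4778.36, centroid at (96.00, 104.00).
hole 2: A = −(60 × 40) = -2400.00, centroid at (135.00, 172.00).
ΣA = 52621.64 mm²
ΣAx̄ = (59800.00)(130.00) + (-4778.36)(96.00) + (-2400.00)(135.00) = 6991277.21 mm³
ΣAȳ = (59800.00)(115.00) + (-4778.36)(104.00) + (-2400.00)(172.00) = 5967250.31 mm³
x̄ = 6991277.21 / 52621.64 = 132.86 mm
ȳ = 5967250.31 / 52621.64 = 113.40 mm

x̄ = 132.86 mm, ȳ = 113.40 mm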